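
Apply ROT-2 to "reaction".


Word: "reaction"
Shift: 2
Each letter → (letter + shift) mod 26:
  'r' (17) + 2 = 19 → 't'
  'e' (4) + 2 = 6 → 'g'
  'a' (0) + 2 = 2 → 'c'
  'c' (2) + 2 = 4 → 'e'
  't' (19) + 2 = 21 → 'v'
  'i' (8) + 2 = 10 → 'k'
  'o' (14) + 2 = 16 → 'q'
  'n' (13) + 2 = 15 → 'p'
Result = "tgcevkqp"


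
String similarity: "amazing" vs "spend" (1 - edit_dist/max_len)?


Word 1: "amazing" (length 7)
Word 2: "spend" (length 5)
One optimal edit sequence:
  1. delete 'a'  (+1)
  2. delete 'm'  (+1)
  3. substitute 'a' -> 's'  (+1)
  4. substitute 'z' -> 'p'  (+1)
  5. substitute 'i' -> 'e'  (+1)
  6. keep 'n'
  7. substitute 'g' -> 'd'  (+1)
Edit distance = 6
Max length = max(7, 5) = 7
Similarity = 1 - 6/7
= 0.1429


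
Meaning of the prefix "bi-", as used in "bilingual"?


Prefix: bi-
As in: bilingual -> bi- + lingual
Meaning = two


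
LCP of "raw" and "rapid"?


Word 1: "raw"
Word 2: "rapid"
Comparing from start:
  Pos 0: 'r' == 'r'
  Pos 1: 'a' == 'a'
  Pos 2: 'w' != 'p' (stop)
LCP = "ra" (length 2)


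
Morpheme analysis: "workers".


Word: "workers"
Morphemes: work + -er + -s
Each morpheme carries meaning
= 3 morphemes


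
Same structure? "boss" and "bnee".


Pattern of "boss": [0, 1, 2, 2]
Pattern of "bnee": [0, 1, 2, 2]
Patterns match
Same pattern = Yes


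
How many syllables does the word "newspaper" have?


Word: "newspaper"
Syllable breakdown: news / pa / per
Counting: 3 parts
= 3 syllables


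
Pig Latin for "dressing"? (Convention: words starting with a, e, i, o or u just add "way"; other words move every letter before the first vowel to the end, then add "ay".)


Word: "dressing"
Starts with consonant(s) → move to end, add 'ay'
Consonant cluster: "dr"
Pig Latin = "essingdray"


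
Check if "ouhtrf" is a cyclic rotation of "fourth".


Word: "fourth", Candidate: "ouhtrf"
Method: check if candidate is substring of word+word
"fourthfourth" contains "ouhtrf"? No
Is rotation = No


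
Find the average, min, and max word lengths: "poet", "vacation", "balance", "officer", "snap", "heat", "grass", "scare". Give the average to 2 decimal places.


Lengths: "poet"=4, "vacation"=8, "balance"=7, "officer"=7, "snap"=4, "heat"=4, "grass"=5, "scare"=5
Sum = 44, Count = 8
Average = 44/8 = 5.50
= avg=5.50, min=4, max=8


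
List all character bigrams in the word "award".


Word: "award" (length 5)
Number of bigrams = 5 - 2 + 1 = 4
  Position 0: "aw"
  Position 1: "wa"
  Position 2: "ar"
  Position 3: "rd"
Bigrams = "aw", "wa", "ar", "rd"


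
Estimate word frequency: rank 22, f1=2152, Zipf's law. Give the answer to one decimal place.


Zipf's law: f(r) = f(1) / r
f(1) = 2152
f(22) = 2152 / 22
= 97.8 occurrences


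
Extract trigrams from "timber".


Word: "timber" (length 6)
Number of trigrams = 6 - 3 + 1 = 4
  Position 0: "tim"
  Position 1: "imb"
  Position 2: "mbe"
  Position 3: "ber"
Trigrams = "tim", "imb", "mbe", "ber"


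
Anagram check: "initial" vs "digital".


Word 1: "initial" → sorted: aiiilnt
Word 2: "digital" → sorted: adgiilt
Same letters? aiiilnt != adgiilt
Anagram = No


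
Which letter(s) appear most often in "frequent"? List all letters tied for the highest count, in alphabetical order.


Word: "frequent"
Letter counts:
  'e': 2
  'f': 1
  'n': 1
  'q': 1
  'r': 1
  't': 1
  'u': 1
Maximum count = 2
Most frequent = 'e' (2 times each)


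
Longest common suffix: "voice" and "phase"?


Word 1: "voice"
Word 2: "phase"
Comparing from end:
  Pos -1: 'e' == 'e'
  Pos -2: 'c' != 's' (stop)
LCS = "e" (length 1)


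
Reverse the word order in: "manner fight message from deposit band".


Original: "manner fight message from deposit band"
Words (1..n): manner | fight | message | from | deposit | band
Reversed (n..1): band | deposit | from | message | fight | manner
Result = "band deposit from message fight manner"


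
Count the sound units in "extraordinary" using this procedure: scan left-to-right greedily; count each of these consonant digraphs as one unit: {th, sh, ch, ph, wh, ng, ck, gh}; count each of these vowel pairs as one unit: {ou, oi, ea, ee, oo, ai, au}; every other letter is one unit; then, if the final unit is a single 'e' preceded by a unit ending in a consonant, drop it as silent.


Word: "extraordinary" (13 letters)
Left-to-right scan:
  (1) 'e' (letter)
  (2) 'x' (letter)
  (3) 't' (letter)
  (4) 'r' (letter)
  (5) 'a' (letter)
  (6) 'o' (letter)
  (7) 'r' (letter)
  (8) 'd' (letter)
  (9) 'i' (letter)
  (10) 'n' (letter)
  (11) 'a' (letter)
  (12) 'r' (letter)
  (13) 'y' (letter)
Units from scan: 13
Sound units = 13 units


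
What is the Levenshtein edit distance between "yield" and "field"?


Word 1: "yield" (length 5)
Word 2: "field" (length 5)
One optimal edit sequence (insert/delete/substitute each cost 1):
  1. substitute 'y' -> 'f'  (+1)
  2. keep 'i'
  3. keep 'e'
  4. keep 'l'
  5. keep 'd'
Total edit operations: 1
Edit distance = 1


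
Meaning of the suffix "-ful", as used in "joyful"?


Suffix: -ful
Example: joyful (joy + -ful)
Meaning = full of


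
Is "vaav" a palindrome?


Word: "vaav"
Reversed: "vaav"
Forward == Backward? vaav == vaav
Palindrome = Yes


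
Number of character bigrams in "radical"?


Word: "radical" (length 7)
Number of 2-grams = length - 2 + 1 = 7 - 2 + 1
= 6


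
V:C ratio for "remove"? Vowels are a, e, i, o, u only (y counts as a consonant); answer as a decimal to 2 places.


Word: "remove"
Vowels (a,e,i,o,u): 3
Consonants: 3
Ratio = 3/3
= 1.00


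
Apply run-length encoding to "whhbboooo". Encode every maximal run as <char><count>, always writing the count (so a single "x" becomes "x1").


String: "whhbboooo"
Scanning for consecutive runs:
  'w' x 1
  'h' x 2
  'b' x 2
  'o' x 4
RLE = "w1h2b2o4"


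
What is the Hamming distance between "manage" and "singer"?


Comparing character by character (same length = 6):
  Pos 0: 'm' vs 's' !=
  Pos 1: 'a' vs 'i' !=
  Pos 2: 'n' vs 'n' =
  Pos 3: 'a' vs 'g' !=
  Pos 4: 'g' vs 'e' !=
  Pos 5: 'e' vs 'r' !=
Hamming distance = 5


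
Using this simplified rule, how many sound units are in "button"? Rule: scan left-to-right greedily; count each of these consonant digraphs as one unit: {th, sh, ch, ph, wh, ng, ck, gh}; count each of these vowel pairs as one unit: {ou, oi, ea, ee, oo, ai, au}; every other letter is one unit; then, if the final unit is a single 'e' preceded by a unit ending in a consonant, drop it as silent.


Word: "button" (6 letters)
Left-to-right scan:
  (1) 'b' (letter)
  (2) 'u' (letter)
  (3) 't' (letter)
  (4) 't' (letter)
  (5) 'o' (letter)
  (6) 'n' (letter)
Units from scan: 6
Sound units = 6 units


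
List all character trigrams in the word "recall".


Word: "recall" (length 6)
Number of trigrams = 6 - 3 + 1 = 4
  Position 0: "rec"
  Position 1: "eca"
  Position 2: "cal"
  Position 3: "all"
Trigrams = "rec", "eca", "cal", "all"


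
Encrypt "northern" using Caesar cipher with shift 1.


Word: "northern"
Shift: 1
Each letter → (letter + shift) mod 26:
  'n' (13) + 1 = 14 → 'o'
  'o' (14) + 1 = 15 → 'p'
  'r' (17) + 1 = 18 → 's'
  't' (19) + 1 = 20 → 'u'
  'h' (7) + 1 = 8 → 'i'
  'e' (4) + 1 = 5 → 'f'
  'r' (17) + 1 = 18 → 's'
  'n' (13) + 1 = 14 → 'o'
Result = "opsuifso"


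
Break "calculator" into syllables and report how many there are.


Word: "calculator"
Syllable breakdown: cal | cu | la | tor
Counting: 4 parts
= 4 syllables


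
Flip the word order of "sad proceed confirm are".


Original: "sad proceed confirm are"
Words (1..n): sad | proceed | confirm | are
Reversed (n..1): are | confirm | proceed | sad
Result = "are confirm proceed sad"


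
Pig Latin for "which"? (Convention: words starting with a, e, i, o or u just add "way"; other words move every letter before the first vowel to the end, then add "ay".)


Word: "which"
Starts with consonant(s) → move to end, add 'ay'
Consonant cluster: "wh"
Pig Latin = "ichwhay"


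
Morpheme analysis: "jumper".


Word: "jumper"
Morphemes: jump + -er
Each morpheme carries meaning
= 2 morphemes


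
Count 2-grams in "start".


Word: "start" (length 5)
Number of 2-grams = length - 2 + 1 = 5 - 2 + 1
= 4


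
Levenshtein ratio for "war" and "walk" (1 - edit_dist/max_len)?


Word 1: "war" (length 3)
Word 2: "walk" (length 4)
One optimal edit sequence:
  1. keep 'w'
  2. keep 'a'
  3. insert 'l'  (+1)
  4. substitute 'r' -> 'k'  (+1)
Edit distance = 2
Max length = max(3, 4) = 4
Similarity = 1 - 2/4
= 0.5000


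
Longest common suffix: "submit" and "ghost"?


Word 1: "submit"
Word 2: "ghost"
Comparing from end:
  Pos -1: 't' == 't'
  Pos -2: 'i' != 's' (stop)
LCS = "t" (length 1)


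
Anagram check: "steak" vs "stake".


Word 1: "steak" → sorted: aekst
Word 2: "stake" → sorted: aekst
Same letters? aekst == aekst
Anagram = Yes


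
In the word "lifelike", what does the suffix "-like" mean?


Suffix: -like
Example: lifelike (life + -like)
Meaning = resembling


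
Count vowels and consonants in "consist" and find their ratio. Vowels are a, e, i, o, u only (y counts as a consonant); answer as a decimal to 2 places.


Word: "consist"
Vowels (a,e,i,o,u): 2
Consonants: 5
Ratio = 2/5
= 0.40


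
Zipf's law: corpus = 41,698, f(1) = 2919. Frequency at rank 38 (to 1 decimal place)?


Zipf's law: f(r) = f(1) / r
f(1) = 2919
f(38) = 2919 / 38
= 76.8 occurrences


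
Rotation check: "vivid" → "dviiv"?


Word: "vivid", Candidate: "dviiv"
Method: check if candidate is substring of word+word
"vividvivid" contains "dviiv"? No
Is rotation = No


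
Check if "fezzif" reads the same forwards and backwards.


Word: "fezzif"
Reversed: "fizzef"
Forward == Backward? fezzif != fizzef
Palindrome = No


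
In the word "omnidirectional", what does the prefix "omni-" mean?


Prefix: omni-
As in: omnidirectional -> omni- + directional
Meaning = all


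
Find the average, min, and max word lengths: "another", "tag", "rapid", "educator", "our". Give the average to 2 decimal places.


Lengths: "another"=7, "tag"=3, "rapid"=5, "educator"=8, "our"=3
Sum = 26, Count = 5
Average = 26/5 = 5.20
= avg=5.20, min=3, max=8


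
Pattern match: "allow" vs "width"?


Pattern of "allow": [0, 1, 1, 2, 3]
Pattern of "width": [0, 1, 2, 3, 4]
Patterns do not match
Same pattern = No


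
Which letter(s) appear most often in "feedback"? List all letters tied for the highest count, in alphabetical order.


Word: "feedback"
Letter counts:
  'a': 1
  'b': 1
  'c': 1
  'd': 1
  'e': 2
  'f': 1
  'k': 1
Maximum count = 2
Most frequent = 'e' (2 times each)


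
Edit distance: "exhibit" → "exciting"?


Word 1: "exhibit" (length 7)
Word 2: "exciting" (length 8)
One optimal edit sequence (insert/delete/substitute each cost 1):
  1. keep 'e'
  2. keep 'x'
  3. substitute 'h' -> 'c'  (+1)
  4. keep 'i'
  5. substitute 'b' -> 't'  (+1)
  6. keep 'i'
  7. insert 'n'  (+1)
  8. substitute 't' -> 'g'  (+1)
Total edit operations: 4
Edit distance = 4


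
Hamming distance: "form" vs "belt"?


Comparing character by character (same length = 4):
  Pos 0: 'f' vs 'b' !=
  Pos 1: 'o' vs 'e' !=
  Pos 2: 'r' vs 'l' !=
  Pos 3: 'm' vs 't' !=
Hamming distance = 4


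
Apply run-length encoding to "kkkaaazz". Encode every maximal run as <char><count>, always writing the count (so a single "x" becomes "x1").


String: "kkkaaazz"
Scanning for consecutive runs:
  'k' x 3
  'a' x 3
  'z' x 2
RLE = "k3a3z2"


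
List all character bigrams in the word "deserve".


Word: "deserve" (length 7)
Number of bigrams = 7 - 2 + 1 = 6
  Position 0: "de"
  Position 1: "es"
  Position 2: "se"
  Position 3: "er"
  Position 4: "rv"
  Position 5: "ve"
Bigrams = "de", "es", "se", "er", "rv", "ve"


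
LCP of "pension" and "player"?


Word 1: "pension"
Word 2: "player"
Comparing from start:
  Pos 0: 'p' == 'p'
  Pos 1: 'e' != 'l' (stop)
LCP = "p" (length 1)


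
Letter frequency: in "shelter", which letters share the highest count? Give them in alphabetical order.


Word: "shelter"
Letter counts:
  'e': 2
  'h': 1
  'l': 1
  'r': 1
  's': 1
  't': 1
Maximum count = 2
Most frequent = 'e' (2 times each)


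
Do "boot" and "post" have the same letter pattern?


Pattern of "boot": [0, 1, 1, 2]
Pattern of "post": [0, 1, 2, 3]
Patterns do not match
Same pattern = No


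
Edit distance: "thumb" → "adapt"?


Word 1: "thumb" (length 5)
Word 2: "adapt" (length 5)
One optimal edit sequence (insert/delete/substitute each cost 1):
  1. substitute 't' -> 'a'  (+1)
  2. substitute 'h' -> 'd'  (+1)
  3. substitute 'u' -> 'a'  (+1)
  4. substitute 'm' -> 'p'  (+1)
  5. substitute 'b' -> 't'  (+1)
Total edit operations: 5
Edit distance = 5


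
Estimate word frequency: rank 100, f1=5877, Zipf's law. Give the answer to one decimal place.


Zipf's law: f(r) = f(1) / r
f(1) = 5877
f(100) = 5877 / 100
= 58.8 occurrences


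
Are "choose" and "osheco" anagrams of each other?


Word 1: "choose" → sorted: cehoos
Word 2: "osheco" → sorted: cehoos
Same letters? cehoos == cehoos
Anagram = Yes


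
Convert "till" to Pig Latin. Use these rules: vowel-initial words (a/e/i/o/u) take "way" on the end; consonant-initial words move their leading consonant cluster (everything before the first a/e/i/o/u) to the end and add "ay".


Word: "till"
Starts with consonant(s) → move to end, add 'ay'
Consonant cluster: "t"
Pig Latin = "illtay"


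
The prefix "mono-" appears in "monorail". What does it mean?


Prefix: mono-
Example: monorail (mono- + rail)
Meaning = one


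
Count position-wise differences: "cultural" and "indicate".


Comparing character by character (same length = 8):
  Pos 0: 'c' vs 'i' !=
  Pos 1: 'u' vs 'n' !=
  Pos 2: 'l' vs 'd' !=
  Pos 3: 't' vs 'i' !=
  Pos 4: 'u' vs 'c' !=
  Pos 5: 'r' vs 'a' !=
  Pos 6: 'a' vs 't' !=
  Pos 7: 'l' vs 'e' !=
Hamming distance = 8


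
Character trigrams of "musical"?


Word: "musical" (length 7)
Number of trigrams = 7 - 3 + 1 = 5
  Position 0: "mus"
  Position 1: "usi"
  Position 2: "sic"
  Position 3: "ica"
  Position 4: "cal"
Trigrams = "mus", "usi", "sic", "ica", "cal"


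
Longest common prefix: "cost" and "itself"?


Word 1: "cost"
Word 2: "itself"
Comparing from start:
  Pos 0: 'c' != 'i' (stop)
LCP = "" (length 0)


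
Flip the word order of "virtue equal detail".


Original: "virtue equal detail"
Words (1..n): virtue | equal | detail
Reversed (n..1): detail | equal | virtue
Result = "detail equal virtue"


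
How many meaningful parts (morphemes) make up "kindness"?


Word: "kindness"
Morphemes: kind | -ness
Each morpheme carries meaning
= 2 morphemes


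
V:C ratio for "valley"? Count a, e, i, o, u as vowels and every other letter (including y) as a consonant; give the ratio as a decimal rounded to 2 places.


Word: "valley"
Vowels (a,e,i,o,u): 2
Consonants: 4
Ratio = 2/4
= 0.50


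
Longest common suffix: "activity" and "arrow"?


Word 1: "activity"
Word 2: "arrow"
Comparing from end:
  Pos -1: 'y' != 'w' (stop)
LCS = "" (length 0)


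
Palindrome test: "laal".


Word: "laal"
Reversed: "laal"
Forward == Backward? laal == laal
Palindrome = Yes


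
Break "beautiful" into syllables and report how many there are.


Word: "beautiful"
Syllable breakdown: beau-ti-ful
Counting: 3 parts
= 3 syllables


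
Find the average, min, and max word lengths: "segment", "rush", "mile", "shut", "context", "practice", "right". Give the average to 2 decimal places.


Lengths: "segment"=7, "rush"=4, "mile"=4, "shut"=4, "context"=7, "practice"=8, "right"=5
Sum = 39, Count = 7
Average = 39/7 = 5.57
= avg=5.57, min=4, max=8


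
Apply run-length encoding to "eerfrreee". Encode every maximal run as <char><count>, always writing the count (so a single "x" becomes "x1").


String: "eerfrreee"
Scanning for consecutive runs:
  'e' x 2
  'r' x 1
  'f' x 1
  'r' x 2
  'e' x 3
RLE = "e2r1f1r2e3"


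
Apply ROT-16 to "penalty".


Word: "penalty"
Shift: 16
Each letter → (letter + shift) mod 26:
  'p' (15) + 16 = 5 → 'f'
  'e' (4) + 16 = 20 → 'u'
  'n' (13) + 16 = 3 → 'd'
  'a' (0) + 16 = 16 → 'q'
  'l' (11) + 16 = 1 → 'b'
  't' (19) + 16 = 9 → 'j'
  'y' (24) + 16 = 14 → 'o'
Result = "fudqbjo"


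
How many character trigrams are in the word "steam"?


Word: "steam" (length 5)
Number of 3-grams = length - 3 + 1 = 5 - 3 + 1
= 3


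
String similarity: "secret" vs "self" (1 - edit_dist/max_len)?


Word 1: "secret" (length 6)
Word 2: "self" (length 4)
One optimal edit sequence:
  1. keep 's'
  2. keep 'e'
  3. delete 'c'  (+1)
  4. delete 'r'  (+1)
  5. substitute 'e' -> 'l'  (+1)
  6. substitute 't' -> 'f'  (+1)
Edit distance = 4
Max length = max(6, 4) = 6
Similarity = 1 - 4/6
= 0.3333


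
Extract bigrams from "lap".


Word: "lap" (length 3)
Number of bigrams = 3 - 2 + 1 = 2
  Position 0: "la"
  Position 1: "ap"
Bigrams = "la", "ap"


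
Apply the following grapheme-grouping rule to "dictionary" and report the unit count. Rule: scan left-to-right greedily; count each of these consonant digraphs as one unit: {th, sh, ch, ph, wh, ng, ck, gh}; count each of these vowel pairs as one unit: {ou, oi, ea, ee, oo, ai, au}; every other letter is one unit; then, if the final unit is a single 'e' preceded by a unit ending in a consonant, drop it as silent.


Word: "dictionary" (10 letters)
Left-to-right scan:
  1. 'd' (letter)
  2. 'i' (letter)
  3. 'c' (letter)
  4. 't' (letter)
  5. 'i' (letter)
  6. 'o' (letter)
  7. 'n' (letter)
  8. 'a' (letter)
  9. 'r' (letter)
  10. 'y' (letter)
Units from scan: 10
Sound units = 10 units


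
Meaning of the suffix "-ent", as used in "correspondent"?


Suffix: -ent
As in: correspondent -> correspond + -ent
Meaning = one who / that which


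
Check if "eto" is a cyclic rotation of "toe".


Word: "toe", Candidate: "eto"
Method: check if candidate is substring of word+word
"toetoe" contains "eto"? Yes
Is rotation = Yes


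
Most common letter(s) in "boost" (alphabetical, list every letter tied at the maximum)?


Word: "boost"
Letter counts:
  'b': 1
  'o': 2
  's': 1
  't': 1
Maximum count = 2
Most frequent = 'o' (2 times each)


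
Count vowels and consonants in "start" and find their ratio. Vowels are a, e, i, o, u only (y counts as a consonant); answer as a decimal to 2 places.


Word: "start"
Vowels (a,e,i,o,u): 1
Consonants: 4
Ratio = 1/4
= 0.25


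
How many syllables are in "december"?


Word: "december"
Syllable breakdown: de-cem-ber
Counting: 3 parts
= 3 syllables


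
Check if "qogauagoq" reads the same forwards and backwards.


Word: "qogauagoq"
Reversed: "qogauagoq"
Forward == Backward? qogauagoq == qogauagoq
Palindrome = Yes


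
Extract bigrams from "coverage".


Word: "coverage" (length 8)
Number of bigrams = 8 - 2 + 1 = 7
  Position 0: "co"
  Position 1: "ov"
  Position 2: "ve"
  Position 3: "er"
  Position 4: "ra"
  Position 5: "ag"
  Position 6: "ge"
Bigrams = "co", "ov", "ve", "er", "ra", "ag", "ge"


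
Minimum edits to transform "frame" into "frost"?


Word 1: "frame" (length 5)
Word 2: "frost" (length 5)
One optimal edit sequence (insert/delete/substitute each cost 1):
  1. keep 'f'
  2. keep 'r'
  3. substitute 'a' -> 'o'  (+1)
  4. substitute 'm' -> 's'  (+1)
  5. substitute 'e' -> 't'  (+1)
Total edit operations: 3
Edit distance = 3


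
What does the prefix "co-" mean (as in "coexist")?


Prefix: co-
Example: coexist = co- + exist
Meaning = together


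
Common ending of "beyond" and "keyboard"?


Word 1: "beyond"
Word 2: "keyboard"
Comparing from end:
  Pos -1: 'd' == 'd'
  Pos -2: 'n' != 'r' (stop)
LCS = "d" (length 1)


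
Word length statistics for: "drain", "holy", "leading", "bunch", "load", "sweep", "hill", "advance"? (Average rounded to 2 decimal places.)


Lengths: "drain"=5, "holy"=4, "leading"=7, "bunch"=5, "load"=4, "sweep"=5, "hill"=4, "advance"=7
Sum = 41, Count = 8
Average = 41/8 = 5.13
= avg=5.13, min=4, max=7


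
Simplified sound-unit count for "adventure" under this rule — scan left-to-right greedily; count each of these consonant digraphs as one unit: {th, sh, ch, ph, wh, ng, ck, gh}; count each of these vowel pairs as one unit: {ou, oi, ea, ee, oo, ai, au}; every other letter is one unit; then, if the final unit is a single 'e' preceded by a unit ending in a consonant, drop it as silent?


Word: "adventure" (9 letters)
Left-to-right scan:
  1. 'a' (letter)
  2. 'd' (letter)
  3. 'v' (letter)
  4. 'e' (letter)
  5. 'n' (letter)
  6. 't' (letter)
  7. 'u' (letter)
  8. 'r' (letter)
  9. 'e' (letter)
Units from scan: 9
Final unit is 'e' after a consonant -> drop as silent (-1)
Sound units = 8 units


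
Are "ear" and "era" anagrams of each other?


Word 1: "ear" → sorted: aer
Word 2: "era" → sorted: aer
Same letters? aer == aer
Anagram = Yes


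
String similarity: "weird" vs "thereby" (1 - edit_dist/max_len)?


Word 1: "weird" (length 5)
Word 2: "thereby" (length 7)
One optimal edit sequence:
  1. insert 't'  (+1)
  2. substitute 'w' -> 'h'  (+1)
  3. keep 'e'
  4. insert 'r'  (+1)
  5. substitute 'i' -> 'e'  (+1)
  6. substitute 'r' -> 'b'  (+1)
  7. substitute 'd' -> 'y'  (+1)
Edit distance = 6
Max length = max(5, 7) = 7
Similarity = 1 - 6/7
= 0.1429


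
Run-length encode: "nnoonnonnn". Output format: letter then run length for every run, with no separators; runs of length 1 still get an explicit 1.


String: "nnoonnonnn"
Scanning for consecutive runs:
  'n' x 2
  'o' x 2
  'n' x 2
  'o' x 1
  'n' x 3
RLE = "n2o2n2o1n3"


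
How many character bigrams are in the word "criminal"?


Word: "criminal" (length 8)
Number of 2-grams = length - 2 + 1 = 8 - 2 + 1
= 7


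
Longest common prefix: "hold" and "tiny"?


Word 1: "hold"
Word 2: "tiny"
Comparing from start:
  Pos 0: 'h' != 't' (stop)
LCP = "" (length 0)


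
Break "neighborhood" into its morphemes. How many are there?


Word: "neighborhood"
Morphemes: neighbor / -hood
Each morpheme carries meaning
= 2 morphemes


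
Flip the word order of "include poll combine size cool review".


Original: "include poll combine size cool review"
Words (1..n): include | poll | combine | size | cool | review
Reversed (n..1): review | cool | size | combine | poll | include
Result = "review cool size combine poll include"


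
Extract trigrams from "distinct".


Word: "distinct" (length 8)
Number of trigrams = 8 - 3 + 1 = 6
  Position 0: "dis"
  Position 1: "ist"
  Position 2: "sti"
  Position 3: "tin"
  Position 4: "inc"
  Position 5: "nct"
Trigrams = "dis", "ist", "sti", "tin", "inc", "nct"


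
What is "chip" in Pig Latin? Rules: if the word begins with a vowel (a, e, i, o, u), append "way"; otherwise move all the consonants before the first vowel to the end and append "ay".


Word: "chip"
Starts with consonant(s) → move to end, add 'ay'
Consonant cluster: "ch"
Pig Latin = "ipchay"


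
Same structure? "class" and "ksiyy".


Pattern of "class": [0, 1, 2, 3, 3]
Pattern of "ksiyy": [0, 1, 2, 3, 3]
Patterns match
Same pattern = Yes


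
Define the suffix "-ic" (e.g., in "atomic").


Suffix: -ic
Example: atomic = atom + -ic
Meaning = relating to


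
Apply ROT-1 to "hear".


Word: "hear"
Shift: 1
Each letter → (letter + shift) mod 26:
  'h' (7) + 1 = 8 → 'i'
  'e' (4) + 1 = 5 → 'f'
  'a' (0) + 1 = 1 → 'b'
  'r' (17) + 1 = 18 → 's'
Result = "ifbs"


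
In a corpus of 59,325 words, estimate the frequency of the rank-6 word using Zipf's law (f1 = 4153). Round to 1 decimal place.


Zipf's law: f(r) = f(1) / r
f(1) = 4153
f(6) = 4153 / 6
= 692.2 occurrences


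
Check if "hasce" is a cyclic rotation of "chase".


Word: "chase", Candidate: "hasce"
Method: check if candidate is substring of word+word
"chasechase" contains "hasce"? No
Is rotation = No


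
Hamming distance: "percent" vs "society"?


Comparing character by character (same length = 7):
  Pos 0: 'p' vs 's' !=
  Pos 1: 'e' vs 'o' !=
  Pos 2: 'r' vs 'c' !=
  Pos 3: 'c' vs 'i' !=
  Pos 4: 'e' vs 'e' =
  Pos 5: 'n' vs 't' !=
  Pos 6: 't' vs 'y' !=
Hamming distance = 6


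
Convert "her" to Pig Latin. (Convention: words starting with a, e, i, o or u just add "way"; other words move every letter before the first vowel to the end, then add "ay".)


Word: "her"
Starts with consonant(s) → move to end, add 'ay'
Consonant cluster: "h"
Pig Latin = "erhay"


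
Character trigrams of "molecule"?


Word: "molecule" (length 8)
Number of trigrams = 8 - 3 + 1 = 6
  Position 0: "mol"
  Position 1: "ole"
  Position 2: "lec"
  Position 3: "ecu"
  Position 4: "cul"
  Position 5: "ule"
Trigrams = "mol", "ole", "lec", "ecu", "cul", "ule"


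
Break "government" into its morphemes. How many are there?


Word: "government"
Morphemes: govern / -ment
Each morpheme carries meaning
= 2 morphemes


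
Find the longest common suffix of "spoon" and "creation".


Word 1: "spoon"
Word 2: "creation"
Comparing from end:
  Pos -1: 'n' == 'n'
  Pos -2: 'o' == 'o'
  Pos -3: 'o' != 'i' (stop)
LCS = "on" (length 2)


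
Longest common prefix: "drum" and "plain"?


Word 1: "drum"
Word 2: "plain"
Comparing from start:
  Pos 0: 'd' != 'p' (stop)
LCP = "" (length 0)


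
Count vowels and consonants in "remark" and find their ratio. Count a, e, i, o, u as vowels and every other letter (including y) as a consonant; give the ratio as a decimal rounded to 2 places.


Word: "remark"
Vowels (a,e,i,o,u): 2
Consonants: 4
Ratio = 2/4
= 0.50


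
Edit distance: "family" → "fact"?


Word 1: "family" (length 6)
Word 2: "fact" (length 4)
One optimal edit sequence (insert/delete/substitute each cost 1):
  1. keep 'f'
  2. keep 'a'
  3. delete 'm'  (+1)
  4. delete 'i'  (+1)
  5. substitute 'l' -> 'c'  (+1)
  6. substitute 'y' -> 't'  (+1)
Total edit operations: 4
Edit distance = 4


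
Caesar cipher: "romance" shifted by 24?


Word: "romance"
Shift: 24
Each letter → (letter + shift) mod 26:
  'r' (17) + 24 = 15 → 'p'
  'o' (14) + 24 = 12 → 'm'
  'm' (12) + 24 = 10 → 'k'
  'a' (0) + 24 = 24 → 'y'
  'n' (13) + 24 = 11 → 'l'
  'c' (2) + 24 = 0 → 'a'
  'e' (4) + 24 = 2 → 'c'
Result = "pmkylac"


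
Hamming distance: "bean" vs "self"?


Comparing character by character (same length = 4):
  Pos 0: 'b' vs 's' !=
  Pos 1: 'e' vs 'e' =
  Pos 2: 'a' vs 'l' !=
  Pos 3: 'n' vs 'f' !=
Hamming distance = 3


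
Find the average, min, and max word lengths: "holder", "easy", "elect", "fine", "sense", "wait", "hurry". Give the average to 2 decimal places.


Lengths: "holder"=6, "easy"=4, "elect"=5, "fine"=4, "sense"=5, "wait"=4, "hurry"=5
Sum = 33, Count = 7
Average = 33/7 = 4.71
= avg=4.71, min=4, max=6


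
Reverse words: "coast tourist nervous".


Original: "coast tourist nervous"
Words (1..n): coast | tourist | nervous
Reversed (n..1): nervous | tourist | coast
Result = "nervous tourist coast"


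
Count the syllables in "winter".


Word: "winter"
Syllable breakdown: win / ter
Counting: 2 parts
= 2 syllables


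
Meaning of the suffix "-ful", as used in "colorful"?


Suffix: -ful
Example: colorful (color + -ful)
Meaning = full of


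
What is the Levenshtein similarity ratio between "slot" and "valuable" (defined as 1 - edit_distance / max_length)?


Word 1: "slot" (length 4)
Word 2: "valuable" (length 8)
One optimal edit sequence:
  1. insert 'v'  (+1)
  2. substitute 's' -> 'a'  (+1)
  3. keep 'l'
  4. insert 'u'  (+1)
  5. insert 'a'  (+1)
  6. insert 'b'  (+1)
  7. substitute 'o' -> 'l'  (+1)
  8. substitute 't' -> 'e'  (+1)
Edit distance = 7
Max length = max(4, 8) = 8
Similarity = 1 - 7/8
= 0.1250


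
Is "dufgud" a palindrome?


Word: "dufgud"
Reversed: "dugfud"
Forward == Backward? dufgud != dugfud
Palindrome = No


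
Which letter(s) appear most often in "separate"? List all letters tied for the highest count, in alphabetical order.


Word: "separate"
Letter counts:
  'a': 2
  'e': 2
  'p': 1
  'r': 1
  's': 1
  't': 1
Maximum count = 2
Most frequent = 'a', 'e' (2 times each)


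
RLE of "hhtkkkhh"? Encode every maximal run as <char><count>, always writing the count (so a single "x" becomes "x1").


String: "hhtkkkhh"
Scanning for consecutive runs:
  'h' x 2
  't' x 1
  'k' x 3
  'h' x 2
RLE = "h2t1k3h2"


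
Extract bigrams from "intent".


Word: "intent" (length 6)
Number of bigrams = 6 - 2 + 1 = 5
  Position 0: "in"
  Position 1: "nt"
  Position 2: "te"
  Position 3: "en"
  Position 4: "nt"
Bigrams = "in", "nt", "te", "en", "nt"


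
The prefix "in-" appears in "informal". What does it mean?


Prefix: in-
Example: informal = in- + formal
Meaning = not / into


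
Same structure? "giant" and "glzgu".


Pattern of "giant": [0, 1, 2, 3, 4]
Pattern of "glzgu": [0, 1, 2, 0, 3]
Patterns do not match
Same pattern = No


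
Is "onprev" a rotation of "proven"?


Word: "proven", Candidate: "onprev"
Method: check if candidate is substring of word+word
"provenproven" contains "onprev"? No
Is rotation = No


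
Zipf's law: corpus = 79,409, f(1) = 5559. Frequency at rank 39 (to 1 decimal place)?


Zipf's law: f(r) = f(1) / r
f(1) = 5559
f(39) = 5559 / 39
= 142.5 occurrences


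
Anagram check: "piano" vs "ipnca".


Word 1: "piano" → sorted: ainop
Word 2: "ipnca" → sorted: acinp
Same letters? ainop != acinp
Anagram = No


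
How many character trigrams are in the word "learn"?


Word: "learn" (length 5)
Number of 3-grams = length - 3 + 1 = 5 - 3 + 1
= 3


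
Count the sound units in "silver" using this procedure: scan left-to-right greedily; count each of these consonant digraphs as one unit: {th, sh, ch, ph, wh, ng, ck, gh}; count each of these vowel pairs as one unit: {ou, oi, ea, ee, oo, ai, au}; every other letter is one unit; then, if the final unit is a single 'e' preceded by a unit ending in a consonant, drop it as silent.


Word: "silver" (6 letters)
Left-to-right scan:
  1. 's' (letter)
  2. 'i' (letter)
  3. 'l' (letter)
  4. 'v' (letter)
  5. 'e' (letter)
  6. 'r' (letter)
Units from scan: 6
Sound units = 6 units


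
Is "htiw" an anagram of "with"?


Word 1: "with" → sorted: hitw
Word 2: "htiw" → sorted: hitw
Same letters? hitw == hitw
Anagram = Yes


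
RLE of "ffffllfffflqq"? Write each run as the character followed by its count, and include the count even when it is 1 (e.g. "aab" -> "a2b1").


String: "ffffllfffflqq"
Scanning for consecutive runs:
  'f' x 4
  'l' x 2
  'f' x 4
  'l' x 1
  'q' x 2
RLE = "f4l2f4l1q2"


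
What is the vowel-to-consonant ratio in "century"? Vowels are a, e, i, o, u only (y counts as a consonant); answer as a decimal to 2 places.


Word: "century"
Vowels (a,e,i,o,u): 2
Consonants: 5
Ratio = 2/5
= 0.40


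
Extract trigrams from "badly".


Word: "badly" (length 5)
Number of trigrams = 5 - 3 + 1 = 3
  Position 0: "bad"
  Position 1: "adl"
  Position 2: "dly"
Trigrams = "bad", "adl", "dly"


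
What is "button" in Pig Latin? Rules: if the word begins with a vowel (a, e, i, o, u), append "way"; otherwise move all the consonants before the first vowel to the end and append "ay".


Word: "button"
Starts with consonant(s) → move to end, add 'ay'
Consonant cluster: "b"
Pig Latin = "uttonbay"


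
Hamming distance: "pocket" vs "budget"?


Comparing character by character (same length = 6):
  Pos 0: 'p' vs 'b' !=
  Pos 1: 'o' vs 'u' !=
  Pos 2: 'c' vs 'd' !=
  Pos 3: 'k' vs 'g' !=
  Pos 4: 'e' vs 'e' =
  Pos 5: 't' vs 't' =
Hamming distance = 4


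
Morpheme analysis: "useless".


Word: "useless"
Morphemes: use / -less
Each morpheme carries meaning
= 2 morphemes


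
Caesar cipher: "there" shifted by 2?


Word: "there"
Shift: 2
Each letter → (letter + shift) mod 26:
  't' (19) + 2 = 21 → 'v'
  'h' (7) + 2 = 9 → 'j'
  'e' (4) + 2 = 6 → 'g'
  'r' (17) + 2 = 19 → 't'
  'e' (4) + 2 = 6 → 'g'
Result = "vjgtg"


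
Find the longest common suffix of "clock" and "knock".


Word 1: "clock"
Word 2: "knock"
Comparing from end:
  Pos -1: 'k' == 'k'
  Pos -2: 'c' == 'c'
  Pos -3: 'o' == 'o'
  Pos -4: 'l' != 'n' (stop)
LCS = "ock" (length 3)


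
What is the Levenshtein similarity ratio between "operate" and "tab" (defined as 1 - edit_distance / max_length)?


Word 1: "operate" (length 7)
Word 2: "tab" (length 3)
One optimal edit sequence:
  1. delete 'o'  (+1)
  2. delete 'p'  (+1)
  3. delete 'e'  (+1)
  4. substitute 'r' -> 't'  (+1)
  5. keep 'a'
  6. delete 't'  (+1)
  7. substitute 'e' -> 'b'  (+1)
Edit distance = 6
Max length = max(7, 3) = 7
Similarity = 1 - 6/7
= 0.1429


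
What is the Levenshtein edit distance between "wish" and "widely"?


Word 1: "wish" (length 4)
Word 2: "widely" (length 6)
One optimal edit sequence (insert/delete/substitute each cost 1):
  1. keep 'w'
  2. keep 'i'
  3. insert 'd'  (+1)
  4. insert 'e'  (+1)
  5. substitute 's' -> 'l'  (+1)
  6. substitute 'h' -> 'y'  (+1)
Total edit operations: 4
Edit distance = 4


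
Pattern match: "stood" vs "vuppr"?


Pattern of "stood": [0, 1, 2, 2, 3]
Pattern of "vuppr": [0, 1, 2, 2, 3]
Patterns match
Same pattern = Yes


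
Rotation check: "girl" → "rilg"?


Word: "girl", Candidate: "rilg"
Method: check if candidate is substring of word+word
"girlgirl" contains "rilg"? No
Is rotation = No


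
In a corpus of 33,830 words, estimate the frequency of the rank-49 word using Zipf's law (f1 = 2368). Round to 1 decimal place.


Zipf's law: f(r) = f(1) / r
f(1) = 2368
f(49) = 2368 / 49
= 48.3 occurrences


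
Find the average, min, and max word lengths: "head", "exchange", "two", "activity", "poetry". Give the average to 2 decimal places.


Lengths: "head"=4, "exchange"=8, "two"=3, "activity"=8, "poetry"=6
Sum = 29, Count = 5
Average = 29/5 = 5.80
= avg=5.80, min=3, max=8


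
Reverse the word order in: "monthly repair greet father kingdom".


Original: "monthly repair greet father kingdom"
Words (1..n): monthly | repair | greet | father | kingdom
Reversed (n..1): kingdom | father | greet | repair | monthly
Result = "kingdom father greet repair monthly"


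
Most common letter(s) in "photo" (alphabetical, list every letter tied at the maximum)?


Word: "photo"
Letter counts:
  'h': 1
  'o': 2
  'p': 1
  't': 1
Maximum count = 2
Most frequent = 'o' (2 times each)


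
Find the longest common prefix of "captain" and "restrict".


Word 1: "captain"
Word 2: "restrict"
Comparing from start:
  Pos 0: 'c' != 'r' (stop)
LCP = "" (length 0)


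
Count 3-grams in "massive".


Word: "massive" (length 7)
Number of 3-grams = length - 3 + 1 = 7 - 3 + 1
= 5


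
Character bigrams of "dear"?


Word: "dear" (length 4)
Number of bigrams = 4 - 2 + 1 = 3
  Position 0: "de"
  Position 1: "ea"
  Position 2: "ar"
Bigrams = "de", "ea", "ar"


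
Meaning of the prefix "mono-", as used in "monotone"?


Prefix: mono-
Example: monotone (mono- + tone)
Meaning = one


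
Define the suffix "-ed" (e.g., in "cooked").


Suffix: -ed
Example: cooked = cook + -ed
Meaning = past tense


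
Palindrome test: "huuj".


Word: "huuj"
Reversed: "juuh"
Forward == Backward? huuj != juuh
Palindrome = No


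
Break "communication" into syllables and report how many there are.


Word: "communication"
Syllable breakdown: com · mu · ni · ca · tion
Counting: 5 parts
= 5 syllables


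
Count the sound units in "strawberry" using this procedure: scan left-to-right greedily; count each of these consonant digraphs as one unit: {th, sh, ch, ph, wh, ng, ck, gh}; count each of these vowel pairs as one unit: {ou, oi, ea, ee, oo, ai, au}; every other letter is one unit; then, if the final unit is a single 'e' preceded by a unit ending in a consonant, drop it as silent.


Word: "strawberry" (10 letters)
Left-to-right scan:
  [1] 's' (letter)
  [2] 't' (letter)
  [3] 'r' (letter)
  [4] 'a' (letter)
  [5] 'w' (letter)
  [6] 'b' (letter)
  [7] 'e' (letter)
  [8] 'r' (letter)
  [9] 'r' (letter)
  [10] 'y' (letter)
Units from scan: 10
Sound units = 10 units


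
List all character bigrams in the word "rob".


Word: "rob" (length 3)
Number of bigrams = 3 - 2 + 1 = 2
  Position 0: "ro"
  Position 1: "ob"
Bigrams = "ro", "ob"


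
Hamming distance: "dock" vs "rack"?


Comparing character by character (same length = 4):
  Pos 0: 'd' vs 'r' !=
  Pos 1: 'o' vs 'a' !=
  Pos 2: 'c' vs 'c' =
  Pos 3: 'k' vs 'k' =
Hamming distance = 2


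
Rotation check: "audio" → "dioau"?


Word: "audio", Candidate: "dioau"
Method: check if candidate is substring of word+word
"audioaudio" contains "dioau"? Yes
Is rotation = Yes


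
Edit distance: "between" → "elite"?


Word 1: "between" (length 7)
Word 2: "elite" (length 5)
One optimal edit sequence (insert/delete/substitute each cost 1):
  1. delete 'b'  (+1)
  2. keep 'e'
  3. substitute 't' -> 'l'  (+1)
  4. substitute 'w' -> 'i'  (+1)
  5. substitute 'e' -> 't'  (+1)
  6. keep 'e'
  7. delete 'n'  (+1)
Total edit operations: 5
Edit distance = 5


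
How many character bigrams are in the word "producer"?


Word: "producer" (length 8)
Number of 2-grams = length - 2 + 1 = 8 - 2 + 1
= 7


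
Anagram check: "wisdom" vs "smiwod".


Word 1: "wisdom" → sorted: dimosw
Word 2: "smiwod" → sorted: dimosw
Same letters? dimosw == dimosw
Anagram = Yes


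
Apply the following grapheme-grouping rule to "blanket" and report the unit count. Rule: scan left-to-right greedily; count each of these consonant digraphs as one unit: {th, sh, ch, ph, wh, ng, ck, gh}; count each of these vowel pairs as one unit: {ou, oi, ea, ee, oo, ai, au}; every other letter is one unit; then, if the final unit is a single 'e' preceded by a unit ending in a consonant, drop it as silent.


Word: "blanket" (7 letters)
Left-to-right scan:
  1. 'b' (letter)
  2. 'l' (letter)
  3. 'a' (letter)
  4. 'n' (letter)
  5. 'k' (letter)
  6. 'e' (letter)
  7. 't' (letter)
Units from scan: 7
Sound units = 7 units


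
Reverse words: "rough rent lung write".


Original: "rough rent lung write"
Words (1..n): rough | rent | lung | write
Reversed (n..1): write | lung | rent | rough
Result = "write lung rent rough"


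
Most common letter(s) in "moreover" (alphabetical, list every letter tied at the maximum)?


Word: "moreover"
Letter counts:
  'e': 2
  'm': 1
  'o': 2
  'r': 2
  'v': 1
Maximum count = 2
Most frequent = 'e', 'o', 'r' (2 times each)


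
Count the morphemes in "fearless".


Word: "fearless"
Morphemes: fear / -less
Each morpheme carries meaning
= 2 morphemes


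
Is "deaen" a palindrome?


Word: "deaen"
Reversed: "neaed"
Forward == Backward? deaen != neaed
Palindrome = No


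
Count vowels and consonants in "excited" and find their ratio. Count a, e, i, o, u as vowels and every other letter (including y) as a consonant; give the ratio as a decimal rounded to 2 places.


Word: "excited"
Vowels (a,e,i,o,u): 3
Consonants: 4
Ratio = 3/4
= 0.75


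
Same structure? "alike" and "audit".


Pattern of "alike": [0, 1, 2, 3, 4]
Pattern of "audit": [0, 1, 2, 3, 4]
Patterns match
Same pattern = Yes


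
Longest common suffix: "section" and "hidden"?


Word 1: "section"
Word 2: "hidden"
Comparing from end:
  Pos -1: 'n' == 'n'
  Pos -2: 'o' != 'e' (stop)
LCS = "n" (length 1)


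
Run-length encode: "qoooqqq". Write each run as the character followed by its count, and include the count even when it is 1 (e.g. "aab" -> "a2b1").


String: "qoooqqq"
Scanning for consecutive runs:
  'q' x 1
  'o' x 3
  'q' x 3
RLE = "q1o3q3"


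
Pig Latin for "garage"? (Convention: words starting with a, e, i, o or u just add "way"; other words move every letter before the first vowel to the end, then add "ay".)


Word: "garage"
Starts with consonant(s) → move to end, add 'ay'
Consonant cluster: "g"
Pig Latin = "aragegay"
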